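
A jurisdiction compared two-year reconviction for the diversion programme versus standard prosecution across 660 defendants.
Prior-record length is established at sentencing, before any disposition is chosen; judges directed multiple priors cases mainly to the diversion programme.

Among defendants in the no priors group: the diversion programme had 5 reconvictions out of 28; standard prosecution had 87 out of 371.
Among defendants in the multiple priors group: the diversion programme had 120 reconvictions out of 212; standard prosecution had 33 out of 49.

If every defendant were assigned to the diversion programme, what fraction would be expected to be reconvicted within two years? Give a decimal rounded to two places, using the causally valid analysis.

the diversion programme is lower inside every prior-record length stratum but standard prosecution is lower in aggregate. Whether to stratify depends on how prior-record length relates to the disposition.
Prior-record length satisfies the back-door criterion: it is not a descendant of the disposition, and it blocks the spurious path from disposition to outcome. Adjusting for it (i.e., using the within-prior-record length rates) gives the causal effect.
Standardising the diversion programme to the population prior-record length mix: 0.605·5/28 + 0.395·120/212 = 0.332.

0.33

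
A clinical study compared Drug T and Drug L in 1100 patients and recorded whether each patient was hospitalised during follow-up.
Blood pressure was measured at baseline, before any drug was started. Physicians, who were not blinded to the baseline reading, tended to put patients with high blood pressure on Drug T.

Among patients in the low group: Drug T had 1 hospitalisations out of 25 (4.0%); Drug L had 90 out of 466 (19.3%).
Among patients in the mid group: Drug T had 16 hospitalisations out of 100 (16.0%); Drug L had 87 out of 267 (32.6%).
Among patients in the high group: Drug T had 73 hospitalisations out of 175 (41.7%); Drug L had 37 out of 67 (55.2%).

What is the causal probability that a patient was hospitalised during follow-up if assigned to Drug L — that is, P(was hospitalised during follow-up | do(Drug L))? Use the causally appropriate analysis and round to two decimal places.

Within every blood pressure level Drug T has the lower rate, yet pooled Drug L does — Simpson's reversal.
Since blood pressure is a pre-existing factor (not a product of the drug) and it affects the outcome on its own, it is a confounder. The stratified rates, not the pooled rate, identify the causal effect.
Standardising Drug L to the population blood pressure mix: 0.446·90/466 + 0.334·87/267 + 0.220·37/67 = 0.316.

0.32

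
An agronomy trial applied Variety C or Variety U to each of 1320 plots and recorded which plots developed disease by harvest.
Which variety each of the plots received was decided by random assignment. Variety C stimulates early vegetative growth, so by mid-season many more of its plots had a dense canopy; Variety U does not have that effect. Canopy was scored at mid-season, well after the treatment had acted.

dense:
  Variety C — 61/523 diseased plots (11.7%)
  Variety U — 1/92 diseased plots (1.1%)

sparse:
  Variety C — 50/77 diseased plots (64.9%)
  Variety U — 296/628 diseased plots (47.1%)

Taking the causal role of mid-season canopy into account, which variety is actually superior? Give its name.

Variety C

The stratified and pooled comparisons disagree (Variety U wins within each mid-season canopy; Variety C wins overall), so the answer turns on the causal role of mid-season canopy.
Mid-season canopy here is a post-treatment variable shaped by the variety; conditioning on it would introduce bias rather than remove it. The overall comparison is the causal one.
Pooled: Variety C 18.5% vs Variety U 41.2%; Variety C is lower overall.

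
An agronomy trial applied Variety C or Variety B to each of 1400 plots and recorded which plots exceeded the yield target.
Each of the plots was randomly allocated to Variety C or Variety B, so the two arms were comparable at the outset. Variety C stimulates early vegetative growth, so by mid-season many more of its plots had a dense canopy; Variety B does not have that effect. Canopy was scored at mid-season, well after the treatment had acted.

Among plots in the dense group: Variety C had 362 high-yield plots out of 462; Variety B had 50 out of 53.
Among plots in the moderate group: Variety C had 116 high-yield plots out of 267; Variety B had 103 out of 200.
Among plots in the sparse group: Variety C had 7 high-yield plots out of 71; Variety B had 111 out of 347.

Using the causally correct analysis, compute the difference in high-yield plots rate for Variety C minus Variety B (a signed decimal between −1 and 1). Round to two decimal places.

Mid-season canopy is downstream of the variety. One should not condition on a consequence of treatment, so the overall rates are the right comparison.
The causal difference is the pooled difference: 0.606 − 0.440 = +0.166.

+0.17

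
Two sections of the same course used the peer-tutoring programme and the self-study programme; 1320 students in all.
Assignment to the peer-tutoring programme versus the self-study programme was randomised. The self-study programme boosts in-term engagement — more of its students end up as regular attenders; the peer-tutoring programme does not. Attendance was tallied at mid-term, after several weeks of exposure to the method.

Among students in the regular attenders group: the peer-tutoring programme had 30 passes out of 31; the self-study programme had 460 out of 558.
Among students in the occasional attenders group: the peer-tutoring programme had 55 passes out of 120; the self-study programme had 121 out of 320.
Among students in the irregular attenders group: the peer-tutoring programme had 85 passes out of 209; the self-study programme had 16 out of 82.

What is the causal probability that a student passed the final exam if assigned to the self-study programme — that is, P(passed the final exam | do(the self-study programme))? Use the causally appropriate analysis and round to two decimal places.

the peer-tutoring programme is higher inside every mid-term attendance stratum but the self-study programme is higher in aggregate. Whether to stratify depends on how mid-term attendance relates to the teaching method.
Stratifying would compare teaching methods among students the teaching methods themselves sorted into mid-term attendance groups — a form of selection on an intermediate. The unconditioned pooled rates give the total causal effect.
So P(outcome | do(the self-study programme)) is just the pooled rate for the self-study programme: 597/960 = 0.622.

0.62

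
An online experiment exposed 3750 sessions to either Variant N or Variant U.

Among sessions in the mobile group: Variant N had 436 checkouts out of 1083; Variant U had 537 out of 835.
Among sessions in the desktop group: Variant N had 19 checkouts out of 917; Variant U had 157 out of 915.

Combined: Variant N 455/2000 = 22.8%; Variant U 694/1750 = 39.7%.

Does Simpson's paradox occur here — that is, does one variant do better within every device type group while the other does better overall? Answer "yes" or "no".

Within each device type level (mobile 40.3% vs 64.3%; desktop 2.1% vs 17.2%), Variant U has the higher rate every time. Pooled: 22.8% vs 39.7% — Variant U has the higher rate overall. They agree.

no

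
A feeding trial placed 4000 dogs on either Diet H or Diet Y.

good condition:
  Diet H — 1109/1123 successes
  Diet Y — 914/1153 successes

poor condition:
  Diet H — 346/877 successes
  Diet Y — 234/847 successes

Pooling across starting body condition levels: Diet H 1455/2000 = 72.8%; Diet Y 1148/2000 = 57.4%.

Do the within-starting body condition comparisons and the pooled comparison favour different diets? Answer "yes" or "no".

no

Within each starting body condition level (good condition 98.8% vs 79.3%; poor condition 39.5% vs 27.6%), Diet H has the higher rate every time. Pooled: 72.8% vs 57.4% — Diet H has the higher rate overall. They agree.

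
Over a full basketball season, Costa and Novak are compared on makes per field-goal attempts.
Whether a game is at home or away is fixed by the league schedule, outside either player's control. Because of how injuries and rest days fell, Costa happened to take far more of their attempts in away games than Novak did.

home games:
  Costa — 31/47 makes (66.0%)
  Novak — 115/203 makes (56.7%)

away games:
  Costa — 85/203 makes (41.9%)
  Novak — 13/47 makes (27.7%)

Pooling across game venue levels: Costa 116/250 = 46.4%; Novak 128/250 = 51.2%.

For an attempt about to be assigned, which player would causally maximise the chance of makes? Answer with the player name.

Costa

Game venue is set before the player has any effect — it is not caused by the player — and it independently drives the outcome. That makes it a confounder, so the causal comparison is within game venue levels.
Within each level — home games: 66.0% vs 56.7%; away games: 41.9% vs 27.7% — Costa is higher every time.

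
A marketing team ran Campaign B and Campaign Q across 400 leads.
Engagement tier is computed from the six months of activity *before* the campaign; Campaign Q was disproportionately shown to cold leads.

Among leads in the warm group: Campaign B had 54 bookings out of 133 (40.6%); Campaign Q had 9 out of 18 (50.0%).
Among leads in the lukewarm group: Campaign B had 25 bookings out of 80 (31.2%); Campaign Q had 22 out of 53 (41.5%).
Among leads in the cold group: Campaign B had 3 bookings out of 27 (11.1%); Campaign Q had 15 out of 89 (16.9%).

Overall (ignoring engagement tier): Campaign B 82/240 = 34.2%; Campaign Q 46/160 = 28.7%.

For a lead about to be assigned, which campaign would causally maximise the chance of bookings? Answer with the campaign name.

Campaign Q

Within every engagement tier level Campaign Q has the higher rate, yet pooled Campaign B does — Simpson's reversal.
Nothing the campaign does changes engagement tier; the imbalance is an allocation artefact. With engagement tier also predicting the outcome, the pooled figure is confounded, and the within-stratum comparison is the causal one.
Within each level — warm: 40.6% vs 50.0%; lukewarm: 31.2% vs 41.5%; cold: 11.1% vs 16.9% — Campaign Q is higher every time.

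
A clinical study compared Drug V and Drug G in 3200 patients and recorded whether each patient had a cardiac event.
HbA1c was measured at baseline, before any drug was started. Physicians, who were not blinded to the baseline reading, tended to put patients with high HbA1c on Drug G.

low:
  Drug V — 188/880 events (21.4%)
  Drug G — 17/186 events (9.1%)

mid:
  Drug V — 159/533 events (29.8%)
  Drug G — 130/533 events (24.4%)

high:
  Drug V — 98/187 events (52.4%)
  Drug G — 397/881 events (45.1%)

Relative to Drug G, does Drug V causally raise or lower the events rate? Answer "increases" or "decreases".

Drug G is lower inside every HbA1c stratum but Drug V is lower in aggregate. Whether to stratify depends on how HbA1c relates to the drug.
HbA1c satisfies the back-door criterion: it is not a descendant of the drug, and it blocks the spurious path from drug to outcome. Adjusting for it (i.e., using the within-HbA1c rates) gives the causal effect.
Within each level — low: 21.4% vs 9.1%; mid: 29.8% vs 24.4%; high: 52.4% vs 45.1% — Drug G is lower every time.

increases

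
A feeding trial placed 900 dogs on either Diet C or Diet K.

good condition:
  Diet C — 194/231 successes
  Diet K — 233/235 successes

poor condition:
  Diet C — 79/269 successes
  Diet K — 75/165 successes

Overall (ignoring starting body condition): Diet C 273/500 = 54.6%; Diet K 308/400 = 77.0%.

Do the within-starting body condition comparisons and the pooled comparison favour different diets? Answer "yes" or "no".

Within each starting body condition level (good condition 84.0% vs 99.1%; poor condition 29.4% vs 45.5%), Diet K has the higher rate every time. Pooled: 54.6% vs 77.0% — Diet K has the higher rate overall. They agree.

no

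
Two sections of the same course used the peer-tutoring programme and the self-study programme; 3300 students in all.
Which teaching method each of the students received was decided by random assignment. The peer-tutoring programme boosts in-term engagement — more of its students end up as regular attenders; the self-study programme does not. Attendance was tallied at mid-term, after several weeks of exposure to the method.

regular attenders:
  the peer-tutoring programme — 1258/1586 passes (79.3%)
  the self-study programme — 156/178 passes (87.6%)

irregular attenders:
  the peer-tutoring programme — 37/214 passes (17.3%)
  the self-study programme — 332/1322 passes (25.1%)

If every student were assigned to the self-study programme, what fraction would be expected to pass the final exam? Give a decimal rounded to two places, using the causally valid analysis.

0.33

Within every mid-term attendance level the self-study programme has the higher rate, yet pooled the peer-tutoring programme does — Simpson's reversal.
Mid-term attendance is downstream of the teaching method. One should not condition on a consequence of treatment, so the overall rates are the right comparison.
So P(outcome | do(the self-study programme)) is just the pooled rate for the self-study programme: 488/1500 = 0.325.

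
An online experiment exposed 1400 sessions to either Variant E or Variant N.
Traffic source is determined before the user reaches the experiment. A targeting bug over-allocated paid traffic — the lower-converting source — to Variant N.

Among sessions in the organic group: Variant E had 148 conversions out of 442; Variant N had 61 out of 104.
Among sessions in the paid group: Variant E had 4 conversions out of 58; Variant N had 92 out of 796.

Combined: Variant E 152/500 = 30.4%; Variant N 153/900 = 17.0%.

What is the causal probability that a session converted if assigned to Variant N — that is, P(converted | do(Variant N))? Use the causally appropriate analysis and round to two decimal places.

Within every traffic source level Variant N has the higher rate, yet pooled Variant E does — Simpson's reversal.
Traffic source satisfies the back-door criterion: it is not a descendant of the variant, and it blocks the spurious path from variant to outcome. Adjusting for it (i.e., using the within-traffic source rates) gives the causal effect.
Standardising Variant N to the population traffic source mix: 0.390·61/104 + 0.610·92/796 = 0.299.

0.30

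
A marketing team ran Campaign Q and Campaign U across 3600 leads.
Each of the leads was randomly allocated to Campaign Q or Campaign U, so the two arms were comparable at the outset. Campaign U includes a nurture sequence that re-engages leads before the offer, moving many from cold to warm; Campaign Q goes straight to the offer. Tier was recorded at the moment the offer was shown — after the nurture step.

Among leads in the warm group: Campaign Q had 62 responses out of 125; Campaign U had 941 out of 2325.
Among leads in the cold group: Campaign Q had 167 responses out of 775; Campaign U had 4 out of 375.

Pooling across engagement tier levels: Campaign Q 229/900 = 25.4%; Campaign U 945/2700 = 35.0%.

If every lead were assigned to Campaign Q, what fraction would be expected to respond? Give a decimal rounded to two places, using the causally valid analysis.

0.25

The stratified and pooled comparisons disagree (Campaign Q wins within each engagement tier; Campaign U wins overall), so the answer turns on the causal role of engagement tier.
Engagement tier here is a post-treatment variable shaped by the campaign; conditioning on it would introduce bias rather than remove it. The overall comparison is the causal one.
So P(outcome | do(Campaign Q)) is just the pooled rate for Campaign Q: 229/900 = 0.254.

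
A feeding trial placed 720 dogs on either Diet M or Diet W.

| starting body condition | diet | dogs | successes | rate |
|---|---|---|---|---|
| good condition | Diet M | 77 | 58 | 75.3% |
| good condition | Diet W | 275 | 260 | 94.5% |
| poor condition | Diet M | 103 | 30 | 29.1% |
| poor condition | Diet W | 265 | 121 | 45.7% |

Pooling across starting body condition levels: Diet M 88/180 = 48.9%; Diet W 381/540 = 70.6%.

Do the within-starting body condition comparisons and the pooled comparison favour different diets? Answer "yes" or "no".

no

Within each starting body condition level (good condition 75.3% vs 94.5%; poor condition 29.1% vs 45.7%), Diet W has the higher rate every time. Pooled: 48.9% vs 70.6% — Diet W has the higher rate overall. They agree.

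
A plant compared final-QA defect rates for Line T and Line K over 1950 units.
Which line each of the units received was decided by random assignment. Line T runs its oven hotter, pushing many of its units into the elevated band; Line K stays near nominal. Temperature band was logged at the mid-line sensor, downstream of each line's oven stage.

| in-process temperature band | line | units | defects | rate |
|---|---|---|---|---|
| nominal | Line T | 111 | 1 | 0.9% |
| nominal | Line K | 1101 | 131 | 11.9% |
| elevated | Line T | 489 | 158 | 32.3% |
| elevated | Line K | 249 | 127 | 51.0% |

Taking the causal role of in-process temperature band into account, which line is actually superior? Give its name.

Line K

Within every in-process temperature band level Line T has the lower rate, yet pooled Line K does — Simpson's reversal.
The distribution of in-process temperature band is itself part of what the line does — it is an intermediate outcome. Holding it fixed would remove that part of the effect; the total effect is the pooled difference.
Pooled: Line T 26.5% vs Line K 19.1%; Line K is lower overall.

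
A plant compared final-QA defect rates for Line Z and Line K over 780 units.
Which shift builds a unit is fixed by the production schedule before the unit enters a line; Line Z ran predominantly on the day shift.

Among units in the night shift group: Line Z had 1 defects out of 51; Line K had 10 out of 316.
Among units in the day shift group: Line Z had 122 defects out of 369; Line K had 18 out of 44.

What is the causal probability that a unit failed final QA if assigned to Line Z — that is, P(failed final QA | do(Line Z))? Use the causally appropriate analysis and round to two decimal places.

0.18

Line Z is lower inside every shift stratum but Line K is lower in aggregate. Whether to stratify depends on how shift relates to the line.
Shift is set before the line has any effect — it is not caused by the line — and it independently drives the outcome. That makes it a confounder, so the causal comparison is within shift levels.
Standardising Line Z to the population shift mix: 0.471·1/51 + 0.529·122/369 = 0.184.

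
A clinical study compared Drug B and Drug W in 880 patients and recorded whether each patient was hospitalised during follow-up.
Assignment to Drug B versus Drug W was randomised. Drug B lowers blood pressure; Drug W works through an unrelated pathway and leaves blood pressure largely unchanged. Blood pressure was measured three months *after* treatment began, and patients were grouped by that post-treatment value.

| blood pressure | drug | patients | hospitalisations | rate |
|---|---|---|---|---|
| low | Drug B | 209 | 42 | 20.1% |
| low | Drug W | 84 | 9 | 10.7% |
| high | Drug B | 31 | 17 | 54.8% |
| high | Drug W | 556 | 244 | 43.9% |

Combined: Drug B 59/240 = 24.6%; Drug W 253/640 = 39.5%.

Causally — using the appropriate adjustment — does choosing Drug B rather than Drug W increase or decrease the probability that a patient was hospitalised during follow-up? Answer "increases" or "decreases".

decreases

The blood pressure-specific comparison favours Drug W throughout, but the pooled figures favour Drug B. The question is whether to condition on blood pressure.
Because the drug influences blood pressure, blood pressure is a post-treatment mediator, not a confounder. Stratifying on it would bias the estimate; the causal effect is the crude pooled difference.
Pooled: Drug B 24.6% vs Drug W 39.5%; Drug B is lower overall.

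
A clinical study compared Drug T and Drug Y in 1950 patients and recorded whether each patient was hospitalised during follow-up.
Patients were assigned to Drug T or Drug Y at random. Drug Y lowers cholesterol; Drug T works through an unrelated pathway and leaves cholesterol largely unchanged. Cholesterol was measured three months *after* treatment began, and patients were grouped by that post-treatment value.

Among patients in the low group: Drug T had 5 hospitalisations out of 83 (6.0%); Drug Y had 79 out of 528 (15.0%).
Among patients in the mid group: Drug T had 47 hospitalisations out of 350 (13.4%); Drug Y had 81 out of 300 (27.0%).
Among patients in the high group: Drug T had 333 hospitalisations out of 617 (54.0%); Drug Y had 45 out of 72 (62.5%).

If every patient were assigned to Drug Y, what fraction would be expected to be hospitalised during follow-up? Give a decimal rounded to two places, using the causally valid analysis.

The distribution of cholesterol is itself part of what the drug does — it is an intermediate outcome. Holding it fixed would remove that part of the effect; the total effect is the pooled difference.
So P(outcome | do(Drug Y)) is just the pooled rate for Drug Y: 205/900 = 0.228.

0.23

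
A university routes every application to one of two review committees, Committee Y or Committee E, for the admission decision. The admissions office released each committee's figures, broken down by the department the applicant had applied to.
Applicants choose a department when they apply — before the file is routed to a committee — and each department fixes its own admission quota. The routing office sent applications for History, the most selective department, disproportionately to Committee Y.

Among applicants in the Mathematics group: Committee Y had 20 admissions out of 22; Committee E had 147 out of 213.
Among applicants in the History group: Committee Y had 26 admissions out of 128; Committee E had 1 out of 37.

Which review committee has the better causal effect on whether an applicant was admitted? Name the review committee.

The stratified and pooled comparisons disagree (Committee Y wins within each department; Committee E wins overall), so the answer turns on the causal role of department.
Department satisfies the back-door criterion: it is not a descendant of the review committee, and it blocks the spurious path from review committee to outcome. Adjusting for it (i.e., using the within-department rates) gives the causal effect.
Within each level — Mathematics: 90.9% vs 69.0%; History: 20.3% vs 2.7% — Committee Y is higher every time.

Committee Y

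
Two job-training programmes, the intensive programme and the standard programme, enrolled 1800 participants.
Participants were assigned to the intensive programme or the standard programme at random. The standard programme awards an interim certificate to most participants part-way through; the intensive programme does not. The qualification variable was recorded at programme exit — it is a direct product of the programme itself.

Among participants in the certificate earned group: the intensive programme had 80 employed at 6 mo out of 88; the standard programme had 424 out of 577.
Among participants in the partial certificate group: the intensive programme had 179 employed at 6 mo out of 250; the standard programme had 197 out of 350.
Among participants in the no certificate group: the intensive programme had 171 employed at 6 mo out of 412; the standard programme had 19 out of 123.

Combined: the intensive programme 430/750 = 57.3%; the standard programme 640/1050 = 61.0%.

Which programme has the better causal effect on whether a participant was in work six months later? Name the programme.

the standard programme

Because the programme influences qualification attained during the programme, qualification attained during the programme is a post-treatment mediator, not a confounder. Stratifying on it would bias the estimate; the causal effect is the crude pooled difference.
Pooled: the intensive programme 57.3% vs the standard programme 61.0%; the standard programme is higher overall.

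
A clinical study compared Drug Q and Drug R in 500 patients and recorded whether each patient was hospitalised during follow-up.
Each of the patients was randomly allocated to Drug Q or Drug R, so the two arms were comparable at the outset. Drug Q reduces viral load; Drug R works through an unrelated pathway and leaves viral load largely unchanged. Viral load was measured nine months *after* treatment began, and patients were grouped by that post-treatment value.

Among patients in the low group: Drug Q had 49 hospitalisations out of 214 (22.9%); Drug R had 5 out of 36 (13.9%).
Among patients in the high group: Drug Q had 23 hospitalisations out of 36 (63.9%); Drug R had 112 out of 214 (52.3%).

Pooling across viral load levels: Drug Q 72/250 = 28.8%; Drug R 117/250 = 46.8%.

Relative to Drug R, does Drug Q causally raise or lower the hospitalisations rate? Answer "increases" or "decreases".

The viral load-specific comparison favours Drug R throughout, but the pooled figures favour Drug Q. The question is whether to condition on viral load.
The distribution of viral load is itself part of what the drug does — it is an intermediate outcome. Holding it fixed would remove that part of the effect; the total effect is the pooled difference.
Pooled: Drug Q 28.8% vs Drug R 46.8%; Drug Q is lower overall.

decreases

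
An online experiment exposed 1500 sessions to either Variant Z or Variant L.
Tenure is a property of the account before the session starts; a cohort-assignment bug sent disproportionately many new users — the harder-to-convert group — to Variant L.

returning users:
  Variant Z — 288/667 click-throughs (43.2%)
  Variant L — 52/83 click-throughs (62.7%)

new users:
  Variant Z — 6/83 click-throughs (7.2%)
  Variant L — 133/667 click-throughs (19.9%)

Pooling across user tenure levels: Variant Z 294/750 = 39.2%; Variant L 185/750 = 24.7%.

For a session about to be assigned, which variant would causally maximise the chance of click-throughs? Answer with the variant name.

Variant L

Variant L is higher inside every user tenure stratum but Variant Z is higher in aggregate. Whether to stratify depends on how user tenure relates to the variant.
Nothing the variant does changes user tenure; the imbalance is an allocation artefact. With user tenure also predicting the outcome, the pooled figure is confounded, and the within-stratum comparison is the causal one.
Within each level — returning users: 43.2% vs 62.7%; new users: 7.2% vs 19.9% — Variant L is higher every time.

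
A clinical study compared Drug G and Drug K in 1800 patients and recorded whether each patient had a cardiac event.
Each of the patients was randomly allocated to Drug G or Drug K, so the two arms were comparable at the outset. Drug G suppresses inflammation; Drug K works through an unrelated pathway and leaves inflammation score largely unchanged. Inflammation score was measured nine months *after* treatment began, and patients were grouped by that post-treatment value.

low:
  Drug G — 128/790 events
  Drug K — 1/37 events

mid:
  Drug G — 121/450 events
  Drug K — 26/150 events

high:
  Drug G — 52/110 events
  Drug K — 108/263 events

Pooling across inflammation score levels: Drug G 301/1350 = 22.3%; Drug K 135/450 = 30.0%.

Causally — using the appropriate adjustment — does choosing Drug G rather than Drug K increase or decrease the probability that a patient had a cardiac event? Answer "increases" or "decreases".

Stratifying would compare drugs among patients the drugs themselves sorted into inflammation score groups — a form of selection on an intermediate. The unconditioned pooled rates give the total causal effect.
Pooled: Drug G 22.3% vs Drug K 30.0%; Drug G is lower overall.

decreases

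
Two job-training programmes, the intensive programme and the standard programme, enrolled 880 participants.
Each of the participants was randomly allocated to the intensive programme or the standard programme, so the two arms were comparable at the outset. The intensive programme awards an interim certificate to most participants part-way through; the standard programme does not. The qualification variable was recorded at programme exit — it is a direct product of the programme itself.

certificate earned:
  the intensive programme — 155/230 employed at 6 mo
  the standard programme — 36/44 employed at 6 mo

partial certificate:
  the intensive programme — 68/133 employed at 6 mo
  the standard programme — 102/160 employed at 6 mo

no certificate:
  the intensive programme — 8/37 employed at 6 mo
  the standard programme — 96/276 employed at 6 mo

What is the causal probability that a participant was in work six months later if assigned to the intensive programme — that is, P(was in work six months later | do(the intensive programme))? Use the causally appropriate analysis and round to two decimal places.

The stratified and pooled comparisons disagree (the standard programme wins within each qualification attained during the programme; the intensive programme wins overall), so the answer turns on the causal role of qualification attained during the programme.
Stratifying would compare programmes among participants the programmes themselves sorted into qualification attained during the programme groups — a form of selection on an intermediate. The unconditioned pooled rates give the total causal effect.
So P(outcome | do(the intensive programme)) is just the pooled rate for the intensive programme: 231/400 = 0.578.

0.58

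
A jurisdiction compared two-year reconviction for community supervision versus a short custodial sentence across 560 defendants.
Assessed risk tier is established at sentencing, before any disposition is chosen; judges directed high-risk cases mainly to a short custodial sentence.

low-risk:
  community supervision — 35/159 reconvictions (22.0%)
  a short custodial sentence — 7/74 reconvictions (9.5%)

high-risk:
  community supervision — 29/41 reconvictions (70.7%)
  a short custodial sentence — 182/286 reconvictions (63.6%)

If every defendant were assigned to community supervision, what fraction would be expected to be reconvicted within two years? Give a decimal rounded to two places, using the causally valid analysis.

0.50

Here assessed risk tier is a common cause — it drives both which disposition a case falls under and the outcome. The crude comparison mixes populations; the stratum-specific rates are the causally relevant ones.
Standardising community supervision to the population assessed risk tier mix: 0.416·35/159 + 0.584·29/41 = 0.505.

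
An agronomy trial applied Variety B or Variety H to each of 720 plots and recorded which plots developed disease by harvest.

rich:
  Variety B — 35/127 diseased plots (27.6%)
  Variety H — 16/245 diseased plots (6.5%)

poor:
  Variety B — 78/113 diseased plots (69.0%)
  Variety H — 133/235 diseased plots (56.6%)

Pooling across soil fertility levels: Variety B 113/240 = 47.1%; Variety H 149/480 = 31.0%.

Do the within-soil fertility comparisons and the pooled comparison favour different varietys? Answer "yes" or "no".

Within each soil fertility level (rich 27.6% vs 6.5%; poor 69.0% vs 56.6%), Variety H has the lower rate every time. Pooled: 47.1% vs 31.0% — Variety H has the lower rate overall. They agree.

no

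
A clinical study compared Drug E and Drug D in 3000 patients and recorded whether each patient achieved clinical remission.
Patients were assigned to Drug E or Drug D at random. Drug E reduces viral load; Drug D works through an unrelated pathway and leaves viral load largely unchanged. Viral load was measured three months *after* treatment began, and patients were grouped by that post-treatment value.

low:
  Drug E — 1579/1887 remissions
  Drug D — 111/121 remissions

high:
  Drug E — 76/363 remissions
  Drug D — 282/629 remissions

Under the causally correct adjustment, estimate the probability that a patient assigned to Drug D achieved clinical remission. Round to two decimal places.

0.52

Drug D is higher inside every viral load stratum but Drug E is higher in aggregate. Whether to stratify depends on how viral load relates to the drug.
Stratifying would compare drugs among patients the drugs themselves sorted into viral load groups — a form of selection on an intermediate. The unconditioned pooled rates give the total causal effect.
So P(outcome | do(Drug D)) is just the pooled rate for Drug D: 393/750 = 0.524.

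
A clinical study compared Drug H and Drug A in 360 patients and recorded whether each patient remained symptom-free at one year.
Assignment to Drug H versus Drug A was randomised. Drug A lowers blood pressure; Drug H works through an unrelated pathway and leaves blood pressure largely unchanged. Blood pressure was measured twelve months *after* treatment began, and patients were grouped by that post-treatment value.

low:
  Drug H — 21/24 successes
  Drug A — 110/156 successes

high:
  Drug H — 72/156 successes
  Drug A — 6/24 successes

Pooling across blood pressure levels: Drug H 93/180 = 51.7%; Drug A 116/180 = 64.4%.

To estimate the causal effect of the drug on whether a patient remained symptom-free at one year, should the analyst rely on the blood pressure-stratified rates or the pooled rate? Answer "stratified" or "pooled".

pooled

Stratifying would compare drugs among patients the drugs themselves sorted into blood pressure groups — a form of selection on an intermediate. The unconditioned pooled rates give the total causal effect.
Pooled: Drug H 51.7% vs Drug A 64.4%; Drug A is higher overall.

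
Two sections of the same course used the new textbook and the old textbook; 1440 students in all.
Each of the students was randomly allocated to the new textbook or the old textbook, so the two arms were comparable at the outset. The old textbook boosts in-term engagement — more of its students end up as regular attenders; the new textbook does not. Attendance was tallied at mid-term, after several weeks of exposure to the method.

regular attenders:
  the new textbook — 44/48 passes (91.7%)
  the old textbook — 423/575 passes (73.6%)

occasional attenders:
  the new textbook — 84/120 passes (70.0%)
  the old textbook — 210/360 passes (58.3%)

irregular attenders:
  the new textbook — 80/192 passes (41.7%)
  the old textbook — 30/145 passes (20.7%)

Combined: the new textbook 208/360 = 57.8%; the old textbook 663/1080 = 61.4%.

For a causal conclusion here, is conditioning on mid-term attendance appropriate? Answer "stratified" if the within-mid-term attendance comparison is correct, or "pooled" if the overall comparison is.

pooled

Within every mid-term attendance level the new textbook has the higher rate, yet pooled the old textbook does — Simpson's reversal.
Mid-term attendance is recorded after the teaching method and is itself shifted by it — it sits on the causal path from teaching method to outcome. Conditioning on a mediator would strip out part of the effect we want; the pooled comparison gives the total causal effect.
Pooled: the new textbook 57.8% vs the old textbook 61.4%; the old textbook is higher overall.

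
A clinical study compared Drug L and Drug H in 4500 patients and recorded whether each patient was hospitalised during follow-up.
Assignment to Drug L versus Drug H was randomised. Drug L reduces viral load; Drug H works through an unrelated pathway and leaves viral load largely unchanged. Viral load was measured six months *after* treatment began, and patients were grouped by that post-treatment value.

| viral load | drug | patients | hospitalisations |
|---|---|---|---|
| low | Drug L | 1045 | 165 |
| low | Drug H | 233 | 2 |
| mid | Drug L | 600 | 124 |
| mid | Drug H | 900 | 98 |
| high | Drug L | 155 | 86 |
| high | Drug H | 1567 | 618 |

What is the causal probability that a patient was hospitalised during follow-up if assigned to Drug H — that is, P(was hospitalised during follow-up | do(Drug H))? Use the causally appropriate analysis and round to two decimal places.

0.27

Drug H is lower inside every viral load stratum but Drug L is lower in aggregate. Whether to stratify depends on how viral load relates to the drug.
Because the drug influences viral load, viral load is a post-treatment mediator, not a confounder. Stratifying on it would bias the estimate; the causal effect is the crude pooled difference.
So P(outcome | do(Drug H)) is just the pooled rate for Drug H: 718/2700 = 0.266.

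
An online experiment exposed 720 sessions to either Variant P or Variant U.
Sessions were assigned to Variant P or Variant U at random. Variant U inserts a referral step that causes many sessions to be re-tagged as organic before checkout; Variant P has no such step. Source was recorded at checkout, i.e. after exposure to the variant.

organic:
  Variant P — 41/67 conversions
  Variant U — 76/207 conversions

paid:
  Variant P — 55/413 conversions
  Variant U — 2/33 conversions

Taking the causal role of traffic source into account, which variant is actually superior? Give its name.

Variant U

The traffic source-specific comparison favours Variant P throughout, but the pooled figures favour Variant U. The question is whether to condition on traffic source.
Traffic source is recorded after the variant and is itself shifted by it — it sits on the causal path from variant to outcome. Conditioning on a mediator would strip out part of the effect we want; the pooled comparison gives the total causal effect.
Pooled: Variant P 20.0% vs Variant U 32.5%; Variant U is higher overall.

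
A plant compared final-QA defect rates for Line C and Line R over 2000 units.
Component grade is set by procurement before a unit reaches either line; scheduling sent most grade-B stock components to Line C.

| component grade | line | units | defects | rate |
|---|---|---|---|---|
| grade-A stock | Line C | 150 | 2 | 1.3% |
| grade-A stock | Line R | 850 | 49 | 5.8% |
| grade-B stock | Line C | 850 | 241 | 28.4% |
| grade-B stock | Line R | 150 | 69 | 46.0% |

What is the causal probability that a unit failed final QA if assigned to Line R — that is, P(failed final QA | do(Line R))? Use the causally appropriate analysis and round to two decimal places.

Line C is lower inside every component grade stratum but Line R is lower in aggregate. Whether to stratify depends on how component grade relates to the line.
Nothing the line does changes component grade; the imbalance is an allocation artefact. With component grade also predicting the outcome, the pooled figure is confounded, and the within-stratum comparison is the causal one.
Standardising Line R to the population component grade mix: 0.500·49/850 + 0.500·69/150 = 0.259.

0.26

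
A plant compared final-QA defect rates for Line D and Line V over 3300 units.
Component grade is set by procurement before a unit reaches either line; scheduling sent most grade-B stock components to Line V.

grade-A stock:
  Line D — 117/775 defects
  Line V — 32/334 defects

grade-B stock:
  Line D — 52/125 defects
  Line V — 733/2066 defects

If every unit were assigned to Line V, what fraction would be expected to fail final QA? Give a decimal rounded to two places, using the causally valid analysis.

The imbalance in component grade arose from how units were allocated, not from anything the line did; and component grade independently affects the outcome. The pooled gap is confounded — condition on component grade.
Standardising Line V to the population component grade mix: 0.336·32/334 + 0.664·733/2066 = 0.268.

0.27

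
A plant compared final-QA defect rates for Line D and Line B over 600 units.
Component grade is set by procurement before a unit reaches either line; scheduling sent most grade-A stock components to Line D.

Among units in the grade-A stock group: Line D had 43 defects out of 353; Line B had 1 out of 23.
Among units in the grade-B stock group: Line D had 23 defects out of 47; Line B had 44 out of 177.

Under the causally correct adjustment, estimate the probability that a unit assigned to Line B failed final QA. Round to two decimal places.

The component grade-specific comparison favours Line B throughout, but the pooled figures favour Line D. The question is whether to condition on component grade.
Since component grade is a pre-existing factor (not a product of the line) and it affects the outcome on its own, it is a confounder. The stratified rates, not the pooled rate, identify the causal effect.
Standardising Line B to the population component grade mix: 0.627·1/23 + 0.373·44/177 = 0.120.

0.12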